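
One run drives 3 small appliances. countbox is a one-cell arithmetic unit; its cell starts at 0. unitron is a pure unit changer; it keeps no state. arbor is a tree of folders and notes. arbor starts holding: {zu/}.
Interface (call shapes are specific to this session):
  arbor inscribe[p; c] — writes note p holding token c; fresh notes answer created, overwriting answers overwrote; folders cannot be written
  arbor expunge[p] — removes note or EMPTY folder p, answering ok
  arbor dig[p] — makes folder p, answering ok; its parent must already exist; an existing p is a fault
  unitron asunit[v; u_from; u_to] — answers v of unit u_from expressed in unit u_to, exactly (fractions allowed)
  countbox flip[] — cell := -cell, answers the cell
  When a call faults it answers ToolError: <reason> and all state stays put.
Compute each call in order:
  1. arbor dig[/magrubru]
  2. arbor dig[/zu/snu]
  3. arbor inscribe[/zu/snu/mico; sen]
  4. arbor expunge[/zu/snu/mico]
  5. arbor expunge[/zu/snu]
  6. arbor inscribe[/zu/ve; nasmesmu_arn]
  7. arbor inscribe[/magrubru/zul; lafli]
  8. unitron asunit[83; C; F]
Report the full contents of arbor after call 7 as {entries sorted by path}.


I try arbor dig passing p=/magrubru, — result: ok.
Now I run arbor dig passing p=/zu/snu, which returns ok.
Then arbor inscribe passing p=/zu/snu/mico, c=sen, yielding created.
I use arbor expunge passing p=/zu/snu/mico, and get ok.
I try arbor expunge passing p=/zu/snu: ok.
Next I call arbor inscribe passing p=/zu/ve, c=nasmesmu_arn, — result: created.
Now I run arbor inscribe passing p=/magrubru/zul, c=lafli, yielding created.
Then unitron asunit passing v=83, u_from=C, u_to=F, and see 907/5.

Answer: {magrubru/, magrubru/zul=lafli, zu/, zu/ve=nasmesmu_arn}


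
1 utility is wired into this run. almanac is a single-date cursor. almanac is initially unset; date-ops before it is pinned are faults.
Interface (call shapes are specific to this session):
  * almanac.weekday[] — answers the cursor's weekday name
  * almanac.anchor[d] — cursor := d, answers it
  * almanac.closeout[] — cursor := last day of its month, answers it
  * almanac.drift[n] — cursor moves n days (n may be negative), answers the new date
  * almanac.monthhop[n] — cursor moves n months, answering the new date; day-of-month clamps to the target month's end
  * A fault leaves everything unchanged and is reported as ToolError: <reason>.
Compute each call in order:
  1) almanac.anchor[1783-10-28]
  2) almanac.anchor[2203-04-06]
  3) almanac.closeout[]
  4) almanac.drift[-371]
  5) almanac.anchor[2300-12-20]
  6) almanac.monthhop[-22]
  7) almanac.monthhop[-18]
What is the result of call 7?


-- anchor(d: 1783-10-28) => 1783-10-28
-- anchor(d: 2203-04-06) => 2203-04-06
-- closeout() => 2203-04-30
-- drift(n: -371) => 2202-04-24
-- anchor(d: 2300-12-20) => 2300-12-20
-- monthhop(n: -22) => 2299-02-20
-- monthhop(n: -18) => 2297-08-20

Answer: 2297-08-20


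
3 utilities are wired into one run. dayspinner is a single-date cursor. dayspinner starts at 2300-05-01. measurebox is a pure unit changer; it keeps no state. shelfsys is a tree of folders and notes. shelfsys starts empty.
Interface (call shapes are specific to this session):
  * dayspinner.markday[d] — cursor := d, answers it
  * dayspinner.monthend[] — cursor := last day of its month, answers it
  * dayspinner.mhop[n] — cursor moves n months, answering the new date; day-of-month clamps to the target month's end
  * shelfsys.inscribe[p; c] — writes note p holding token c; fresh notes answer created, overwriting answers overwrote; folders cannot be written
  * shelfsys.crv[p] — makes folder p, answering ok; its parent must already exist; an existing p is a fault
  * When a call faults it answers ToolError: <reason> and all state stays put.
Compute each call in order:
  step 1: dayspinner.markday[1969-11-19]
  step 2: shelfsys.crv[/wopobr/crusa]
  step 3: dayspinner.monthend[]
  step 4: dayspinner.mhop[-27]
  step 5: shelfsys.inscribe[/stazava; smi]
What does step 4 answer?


Answer: 1967-08-30

Derivation:
> dayspinner.markday d='1969-11-19'
[out] 1969-11-19
> shelfsys.crv p='/wopobr/crusa'
[out] ToolError: no parent
> dayspinner.monthend
[out] 1969-11-30
> dayspinner.mhop n='-27'
[out] 1967-08-30
> shelfsys.inscribe p='/stazava' c='smi'
[out] created


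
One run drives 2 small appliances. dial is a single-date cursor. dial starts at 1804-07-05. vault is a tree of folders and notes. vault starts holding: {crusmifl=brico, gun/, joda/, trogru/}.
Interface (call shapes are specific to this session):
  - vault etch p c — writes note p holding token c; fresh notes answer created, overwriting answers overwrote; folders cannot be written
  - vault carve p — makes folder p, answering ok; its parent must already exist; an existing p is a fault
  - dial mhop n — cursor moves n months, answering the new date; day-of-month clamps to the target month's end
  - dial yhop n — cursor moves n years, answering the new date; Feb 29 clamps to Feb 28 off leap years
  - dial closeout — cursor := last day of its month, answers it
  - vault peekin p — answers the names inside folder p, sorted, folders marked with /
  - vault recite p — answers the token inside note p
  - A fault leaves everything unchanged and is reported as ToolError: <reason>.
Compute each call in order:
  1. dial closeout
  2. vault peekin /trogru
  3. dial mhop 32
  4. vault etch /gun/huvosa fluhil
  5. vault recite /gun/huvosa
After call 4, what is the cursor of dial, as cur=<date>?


Answer: cur=1807-03-31

Derivation:
$ dial closeout
  1804-07-31
$ vault peekin p=/trogru
  []
$ dial mhop n=32
  1807-03-31
$ vault etch p=/gun/huvosa c=fluhil
  created
$ vault recite p=/gun/huvosa
  fluhil


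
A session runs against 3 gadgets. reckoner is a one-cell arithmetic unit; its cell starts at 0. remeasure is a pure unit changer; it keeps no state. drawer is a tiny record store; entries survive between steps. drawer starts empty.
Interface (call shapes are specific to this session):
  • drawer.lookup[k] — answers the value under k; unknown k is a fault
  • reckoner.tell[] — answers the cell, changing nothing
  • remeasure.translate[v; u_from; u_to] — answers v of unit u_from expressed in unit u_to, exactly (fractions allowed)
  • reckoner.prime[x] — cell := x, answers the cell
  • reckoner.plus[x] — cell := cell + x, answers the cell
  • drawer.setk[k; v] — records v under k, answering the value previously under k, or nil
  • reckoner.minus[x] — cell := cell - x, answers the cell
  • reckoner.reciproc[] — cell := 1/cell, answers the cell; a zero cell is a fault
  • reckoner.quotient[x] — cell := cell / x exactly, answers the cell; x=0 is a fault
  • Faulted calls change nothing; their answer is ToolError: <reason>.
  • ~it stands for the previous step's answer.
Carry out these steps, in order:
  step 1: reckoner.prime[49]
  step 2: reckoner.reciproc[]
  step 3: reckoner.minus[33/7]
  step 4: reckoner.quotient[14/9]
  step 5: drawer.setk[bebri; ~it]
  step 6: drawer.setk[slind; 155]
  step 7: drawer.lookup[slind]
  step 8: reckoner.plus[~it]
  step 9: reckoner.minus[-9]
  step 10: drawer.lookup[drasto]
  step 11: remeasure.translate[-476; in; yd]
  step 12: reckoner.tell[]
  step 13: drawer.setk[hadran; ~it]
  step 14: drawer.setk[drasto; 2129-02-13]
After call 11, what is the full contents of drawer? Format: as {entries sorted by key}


>> reckoner.prime(x='49')
<< 49
>> reckoner.reciproc()
<< 1/49
>> reckoner.minus(x='33/7')
<< -230/49
>> reckoner.quotient(x='14/9')
<< -1035/343
>> drawer.setk(k='bebri', v='~it')
<< nil
>> drawer.setk(k='slind', v='155')
<< nil
>> drawer.lookup(k='slind')
<< 155
>> reckoner.plus(x='~it')
<< 52130/343
>> reckoner.minus(x='-9')
<< 55217/343
>> drawer.lookup(k='drasto')
<< ToolError: no such key drasto
>> remeasure.translate(v='-476', u_from='in', u_to='yd')
<< -119/9
>> reckoner.tell()
<< 55217/343
>> drawer.setk(k='hadran', v='~it')
<< nil
>> drawer.setk(k='drasto', v='2129-02-13')
<< nil

Answer: {bebri=-1035/343, slind=155}


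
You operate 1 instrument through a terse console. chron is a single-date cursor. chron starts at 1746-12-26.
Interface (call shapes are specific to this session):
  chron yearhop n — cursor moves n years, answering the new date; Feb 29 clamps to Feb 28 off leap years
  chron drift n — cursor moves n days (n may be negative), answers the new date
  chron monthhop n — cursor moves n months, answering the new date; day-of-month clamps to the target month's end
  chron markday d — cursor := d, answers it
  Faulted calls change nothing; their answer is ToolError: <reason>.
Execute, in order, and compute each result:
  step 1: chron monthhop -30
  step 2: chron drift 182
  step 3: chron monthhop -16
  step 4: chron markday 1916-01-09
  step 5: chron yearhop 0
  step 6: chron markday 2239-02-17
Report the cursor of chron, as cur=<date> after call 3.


I try chron monthhop passing n='-30', — result: 1744-06-26.
Then chron drift passing n='182', — result: 1744-12-25.
Calling chron monthhop passing n='-16', and see 1743-08-25.
Then chron markday passing d='1916-01-09', giving 1916-01-09.
I invoke chron yearhop passing n='0', which returns 1916-01-09.
I invoke chron markday passing d='2239-02-17', giving 2239-02-17.

Answer: cur=1743-08-25


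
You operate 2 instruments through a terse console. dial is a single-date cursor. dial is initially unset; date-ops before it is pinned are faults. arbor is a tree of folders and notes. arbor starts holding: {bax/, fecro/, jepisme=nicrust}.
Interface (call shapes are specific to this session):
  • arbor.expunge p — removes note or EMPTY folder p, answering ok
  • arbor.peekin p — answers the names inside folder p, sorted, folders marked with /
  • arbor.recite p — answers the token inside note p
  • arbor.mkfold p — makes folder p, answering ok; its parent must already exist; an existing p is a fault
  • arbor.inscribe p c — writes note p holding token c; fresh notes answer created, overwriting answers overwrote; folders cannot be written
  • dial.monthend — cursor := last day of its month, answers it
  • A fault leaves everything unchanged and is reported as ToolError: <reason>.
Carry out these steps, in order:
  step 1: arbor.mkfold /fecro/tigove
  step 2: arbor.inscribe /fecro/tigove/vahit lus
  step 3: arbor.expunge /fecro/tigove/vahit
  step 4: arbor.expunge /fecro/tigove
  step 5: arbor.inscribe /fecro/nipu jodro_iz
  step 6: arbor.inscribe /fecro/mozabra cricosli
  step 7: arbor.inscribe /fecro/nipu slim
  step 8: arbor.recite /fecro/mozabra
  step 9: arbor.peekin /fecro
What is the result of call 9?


Answer: [mozabra, nipu]

Derivation:
Then mkfold passing p: /fecro/tigove, and get ok.
I use inscribe passing p: /fecro/tigove/vahit, c: lus, → created.
I use expunge passing p: /fecro/tigove/vahit, yielding ok.
Then expunge passing p: /fecro/tigove, and see ok.
Then inscribe passing p: /fecro/nipu, c: jodro_iz, yielding created.
I try inscribe passing p: /fecro/mozabra, c: cricosli, — result: created.
Using inscribe passing p: /fecro/nipu, c: slim: overwrote.
Invoking recite passing p: /fecro/mozabra, which returns cricosli.
I call peekin passing p: /fecro, yielding [mozabra, nipu].


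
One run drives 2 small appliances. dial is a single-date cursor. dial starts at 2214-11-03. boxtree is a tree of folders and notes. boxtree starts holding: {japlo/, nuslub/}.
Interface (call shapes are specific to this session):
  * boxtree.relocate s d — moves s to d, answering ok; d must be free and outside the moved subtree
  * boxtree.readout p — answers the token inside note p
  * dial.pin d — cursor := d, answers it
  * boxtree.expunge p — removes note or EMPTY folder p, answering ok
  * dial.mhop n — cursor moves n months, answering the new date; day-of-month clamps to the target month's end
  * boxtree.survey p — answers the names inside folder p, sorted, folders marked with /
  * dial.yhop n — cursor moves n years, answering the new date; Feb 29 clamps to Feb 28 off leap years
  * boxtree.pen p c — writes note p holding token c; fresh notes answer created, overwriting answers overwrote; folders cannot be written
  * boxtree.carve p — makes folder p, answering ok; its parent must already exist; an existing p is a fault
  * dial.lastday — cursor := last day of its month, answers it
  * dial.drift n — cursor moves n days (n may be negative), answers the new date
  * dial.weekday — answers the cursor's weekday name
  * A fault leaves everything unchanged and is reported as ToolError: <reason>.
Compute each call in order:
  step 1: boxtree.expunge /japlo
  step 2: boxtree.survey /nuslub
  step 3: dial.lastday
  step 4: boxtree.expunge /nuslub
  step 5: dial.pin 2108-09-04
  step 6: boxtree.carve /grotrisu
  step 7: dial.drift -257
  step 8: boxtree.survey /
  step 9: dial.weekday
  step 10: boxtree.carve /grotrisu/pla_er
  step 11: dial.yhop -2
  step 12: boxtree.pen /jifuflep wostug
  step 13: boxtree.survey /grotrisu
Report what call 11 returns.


% 1. boxtree.expunge(p='/japlo') => ok
% 2. boxtree.survey(p='/nuslub') => []
% 3. dial.lastday() => 2214-11-30
% 4. boxtree.expunge(p='/nuslub') => ok
% 5. dial.pin(d='2108-09-04') => 2108-09-04
% 6. boxtree.carve(p='/grotrisu') => ok
% 7. dial.drift(n='-257') => 2107-12-22
% 8. boxtree.survey(p='/') => [grotrisu/]
% 9. dial.weekday() => Thursday
% 10. boxtree.carve(p='/grotrisu/pla_er') => ok
% 11. dial.yhop(n='-2') => 2105-12-22
% 12. boxtree.pen(p='/jifuflep', c='wostug') => created
% 13. boxtree.survey(p='/grotrisu') => [pla_er/]

Answer: 2105-12-22


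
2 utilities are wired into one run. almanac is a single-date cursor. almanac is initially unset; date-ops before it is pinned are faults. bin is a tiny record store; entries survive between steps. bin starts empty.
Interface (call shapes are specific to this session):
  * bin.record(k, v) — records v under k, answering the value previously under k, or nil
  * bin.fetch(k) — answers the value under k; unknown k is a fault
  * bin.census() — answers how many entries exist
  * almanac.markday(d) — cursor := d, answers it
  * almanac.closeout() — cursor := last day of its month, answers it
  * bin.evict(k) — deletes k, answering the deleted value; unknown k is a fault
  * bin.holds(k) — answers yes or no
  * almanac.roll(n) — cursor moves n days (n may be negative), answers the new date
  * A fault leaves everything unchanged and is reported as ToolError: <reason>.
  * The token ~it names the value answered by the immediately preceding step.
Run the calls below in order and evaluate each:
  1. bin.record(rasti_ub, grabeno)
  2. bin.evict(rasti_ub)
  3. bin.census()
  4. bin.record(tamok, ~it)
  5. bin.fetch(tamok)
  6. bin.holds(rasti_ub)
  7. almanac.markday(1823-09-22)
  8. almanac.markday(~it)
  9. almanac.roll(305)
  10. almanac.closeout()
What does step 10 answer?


Answer: 1824-07-31

Derivation:
Next I call bin.record on k→rasti_ub, v→grabeno, yielding nil.
Using bin.evict on k→rasti_ub, giving grabeno.
Now I run bin.census, and observe 0.
Then bin.record on k→tamok, v→~it: nil.
I invoke bin.fetch on k→tamok: 0.
Next I call bin.holds on k→rasti_ub, giving no.
Next I call almanac.markday on d→1823-09-22, and see 1823-09-22.
Calling almanac.markday on d→~it: 1823-09-22.
Calling almanac.roll on n→305, which returns 1824-07-23.
Invoking almanac.closeout, and see 1824-07-31.


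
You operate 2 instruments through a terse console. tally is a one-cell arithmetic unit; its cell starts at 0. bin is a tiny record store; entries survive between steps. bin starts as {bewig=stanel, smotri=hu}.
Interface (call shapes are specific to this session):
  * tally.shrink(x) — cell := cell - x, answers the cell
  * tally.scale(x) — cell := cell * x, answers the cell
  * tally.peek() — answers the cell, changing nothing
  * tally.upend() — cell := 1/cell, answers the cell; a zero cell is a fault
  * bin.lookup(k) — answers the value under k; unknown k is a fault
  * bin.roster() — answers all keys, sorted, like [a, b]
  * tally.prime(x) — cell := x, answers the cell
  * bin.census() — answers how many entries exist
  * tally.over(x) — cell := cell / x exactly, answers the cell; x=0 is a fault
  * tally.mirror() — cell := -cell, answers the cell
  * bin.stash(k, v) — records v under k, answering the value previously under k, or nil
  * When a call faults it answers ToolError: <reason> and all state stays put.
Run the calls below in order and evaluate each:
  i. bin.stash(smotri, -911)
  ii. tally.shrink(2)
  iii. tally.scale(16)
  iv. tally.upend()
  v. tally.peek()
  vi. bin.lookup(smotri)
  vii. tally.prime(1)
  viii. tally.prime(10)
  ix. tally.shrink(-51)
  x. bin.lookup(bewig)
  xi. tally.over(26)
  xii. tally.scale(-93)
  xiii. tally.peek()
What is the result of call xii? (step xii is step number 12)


Answer: -5673/26

Derivation:
# stash(k: smotri, v: -911) -> hu
# shrink(x: 2) -> -2
# scale(x: 16) -> -32
# upend() -> -1/32
# peek() -> -1/32
# lookup(k: smotri) -> -911
# prime(x: 1) -> 1
# prime(x: 10) -> 10
# shrink(x: -51) -> 61
# lookup(k: bewig) -> stanel
# over(x: 26) -> 61/26
# scale(x: -93) -> -5673/26
# peek() -> -5673/26


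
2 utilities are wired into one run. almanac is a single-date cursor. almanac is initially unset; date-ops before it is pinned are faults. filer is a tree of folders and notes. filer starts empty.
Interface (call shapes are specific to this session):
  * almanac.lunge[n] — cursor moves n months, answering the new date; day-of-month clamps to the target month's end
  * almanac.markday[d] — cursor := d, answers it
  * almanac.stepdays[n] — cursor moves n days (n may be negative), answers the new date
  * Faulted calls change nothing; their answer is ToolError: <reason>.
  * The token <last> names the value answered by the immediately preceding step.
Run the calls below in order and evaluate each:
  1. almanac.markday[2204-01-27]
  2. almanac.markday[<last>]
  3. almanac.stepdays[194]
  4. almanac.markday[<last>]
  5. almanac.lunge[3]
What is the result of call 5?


Answer: 2204-11-08

Derivation:
CALL markday[2204-01-27]
RET  2204-01-27
CALL markday[<last>]
RET  2204-01-27
CALL stepdays[194]
RET  2204-08-08
CALL markday[<last>]
RET  2204-08-08
CALL lunge[3]
RET  2204-11-08


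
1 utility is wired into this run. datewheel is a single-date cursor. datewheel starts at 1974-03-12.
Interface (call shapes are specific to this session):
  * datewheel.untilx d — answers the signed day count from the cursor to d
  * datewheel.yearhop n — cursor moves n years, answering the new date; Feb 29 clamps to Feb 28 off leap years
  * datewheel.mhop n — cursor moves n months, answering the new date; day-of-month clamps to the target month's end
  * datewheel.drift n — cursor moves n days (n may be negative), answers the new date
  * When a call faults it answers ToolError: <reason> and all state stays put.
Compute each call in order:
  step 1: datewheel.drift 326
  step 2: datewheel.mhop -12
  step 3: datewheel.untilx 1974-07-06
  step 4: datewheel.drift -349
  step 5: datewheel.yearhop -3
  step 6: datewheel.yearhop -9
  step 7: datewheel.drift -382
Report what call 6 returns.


Answer: 1961-02-17

Derivation:
// drift(n=326) => 1975-02-01
// mhop(n=-12) => 1974-02-01
// untilx(d=1974-07-06) => 155
// drift(n=-349) => 1973-02-17
// yearhop(n=-3) => 1970-02-17
// yearhop(n=-9) => 1961-02-17
// drift(n=-382) => 1960-02-01


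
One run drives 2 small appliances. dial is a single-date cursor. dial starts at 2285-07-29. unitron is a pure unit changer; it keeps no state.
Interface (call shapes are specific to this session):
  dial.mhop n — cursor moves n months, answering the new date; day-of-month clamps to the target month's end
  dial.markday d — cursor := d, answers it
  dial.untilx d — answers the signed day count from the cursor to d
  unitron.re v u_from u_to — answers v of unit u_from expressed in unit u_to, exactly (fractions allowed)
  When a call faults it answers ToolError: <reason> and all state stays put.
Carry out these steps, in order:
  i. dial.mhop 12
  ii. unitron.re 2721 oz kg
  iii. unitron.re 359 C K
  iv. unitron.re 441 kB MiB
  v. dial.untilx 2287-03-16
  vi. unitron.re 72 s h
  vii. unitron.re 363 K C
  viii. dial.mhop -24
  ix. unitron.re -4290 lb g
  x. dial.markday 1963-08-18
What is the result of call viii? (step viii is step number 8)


Answer: 2284-07-29

Derivation:
-- 1. dial.mhop(n: 12) == 2286-07-29
-- 2. unitron.re(v: 2721, u_from: oz, u_to: kg) == 123422483877/1600000000
-- 3. unitron.re(v: 359, u_from: C, u_to: K) == 12643/20
-- 4. unitron.re(v: 441, u_from: kB, u_to: MiB) == 55125/131072
-- 5. dial.untilx(d: 2287-03-16) == 230
-- 6. unitron.re(v: 72, u_from: s, u_to: h) == 1/50
-- 7. unitron.re(v: 363, u_from: K, u_to: C) == 1797/20
-- 8. dial.mhop(n: -24) == 2284-07-29
-- 9. unitron.re(v: -4290, u_from: lb, u_to: g) == -19459112673/10000
-- 10. dial.markday(d: 1963-08-18) == 1963-08-18


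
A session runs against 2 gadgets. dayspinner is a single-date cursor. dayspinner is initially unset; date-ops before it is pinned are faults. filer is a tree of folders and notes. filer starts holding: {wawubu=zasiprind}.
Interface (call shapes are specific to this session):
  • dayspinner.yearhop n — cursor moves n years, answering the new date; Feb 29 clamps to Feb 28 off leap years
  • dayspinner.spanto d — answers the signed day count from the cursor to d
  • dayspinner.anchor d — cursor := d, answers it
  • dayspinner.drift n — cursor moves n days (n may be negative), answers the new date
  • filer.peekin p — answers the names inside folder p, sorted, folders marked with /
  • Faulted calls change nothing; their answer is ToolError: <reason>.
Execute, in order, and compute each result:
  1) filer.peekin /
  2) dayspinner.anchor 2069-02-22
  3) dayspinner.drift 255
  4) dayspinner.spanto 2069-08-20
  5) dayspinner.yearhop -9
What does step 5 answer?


Using peekin on /, → [wawubu].
I invoke anchor on 2069-02-22, and get 2069-02-22.
I call drift on 255, → 2069-11-04.
Then spanto on 2069-08-20, and see -76.
I run yearhop on -9, — result: 2060-11-04.

Answer: 2060-11-04


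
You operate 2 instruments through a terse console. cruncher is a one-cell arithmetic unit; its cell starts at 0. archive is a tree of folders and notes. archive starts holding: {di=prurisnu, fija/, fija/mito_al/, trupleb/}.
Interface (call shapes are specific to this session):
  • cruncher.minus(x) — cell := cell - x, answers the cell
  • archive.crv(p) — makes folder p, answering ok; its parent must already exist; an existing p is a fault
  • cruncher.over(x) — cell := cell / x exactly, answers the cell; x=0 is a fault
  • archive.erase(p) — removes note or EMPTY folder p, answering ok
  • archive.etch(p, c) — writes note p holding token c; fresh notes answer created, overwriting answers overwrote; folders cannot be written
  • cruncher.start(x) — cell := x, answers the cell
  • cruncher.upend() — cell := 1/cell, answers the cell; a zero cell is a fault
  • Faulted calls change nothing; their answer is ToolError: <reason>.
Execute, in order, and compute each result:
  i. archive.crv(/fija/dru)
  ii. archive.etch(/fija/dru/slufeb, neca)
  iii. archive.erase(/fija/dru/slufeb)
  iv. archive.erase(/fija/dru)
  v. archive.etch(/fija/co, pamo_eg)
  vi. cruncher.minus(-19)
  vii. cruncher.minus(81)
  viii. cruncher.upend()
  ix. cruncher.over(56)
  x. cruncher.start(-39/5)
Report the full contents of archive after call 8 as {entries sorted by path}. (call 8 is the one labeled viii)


Answer: {di=prurisnu, fija/, fija/co=pamo_eg, fija/mito_al/, trupleb/}

Derivation:
I invoke archive.crv(p=/fija/dru): ok.
I try archive.etch(p=/fija/dru/slufeb, c=neca), and observe created.
I call archive.erase(p=/fija/dru/slufeb), which returns ok.
Using archive.erase(p=/fija/dru): ok.
Then archive.etch(p=/fija/co, c=pamo_eg), — result: created.
Now I run cruncher.minus(x=-19), yielding 19.
Invoking cruncher.minus(x=81), yielding -62.
I try cruncher.upend, giving -1/62.
Invoking cruncher.over(x=56): -1/3472.
Next I call cruncher.start(x=-39/5), yielding -39/5.


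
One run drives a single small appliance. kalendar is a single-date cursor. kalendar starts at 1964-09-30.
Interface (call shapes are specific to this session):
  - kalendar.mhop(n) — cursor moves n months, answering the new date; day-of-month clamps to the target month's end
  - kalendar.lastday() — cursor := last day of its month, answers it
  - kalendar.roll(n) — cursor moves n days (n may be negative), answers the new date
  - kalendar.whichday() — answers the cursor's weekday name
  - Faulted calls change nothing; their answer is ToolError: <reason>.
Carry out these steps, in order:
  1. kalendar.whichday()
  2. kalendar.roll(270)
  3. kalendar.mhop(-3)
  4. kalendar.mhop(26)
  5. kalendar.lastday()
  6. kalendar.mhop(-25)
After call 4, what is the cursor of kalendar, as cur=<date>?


Answer: cur=1967-05-27

Derivation:
Then kalendar.whichday, and observe Wednesday.
Next I call kalendar.roll with n: 270, yielding 1965-06-27.
Invoking kalendar.mhop with n: -3, which returns 1965-03-27.
Now I run kalendar.mhop with n: 26: 1967-05-27.
I invoke kalendar.lastday: 1967-05-31.
Next I call kalendar.mhop with n: -25, and observe 1965-04-30.


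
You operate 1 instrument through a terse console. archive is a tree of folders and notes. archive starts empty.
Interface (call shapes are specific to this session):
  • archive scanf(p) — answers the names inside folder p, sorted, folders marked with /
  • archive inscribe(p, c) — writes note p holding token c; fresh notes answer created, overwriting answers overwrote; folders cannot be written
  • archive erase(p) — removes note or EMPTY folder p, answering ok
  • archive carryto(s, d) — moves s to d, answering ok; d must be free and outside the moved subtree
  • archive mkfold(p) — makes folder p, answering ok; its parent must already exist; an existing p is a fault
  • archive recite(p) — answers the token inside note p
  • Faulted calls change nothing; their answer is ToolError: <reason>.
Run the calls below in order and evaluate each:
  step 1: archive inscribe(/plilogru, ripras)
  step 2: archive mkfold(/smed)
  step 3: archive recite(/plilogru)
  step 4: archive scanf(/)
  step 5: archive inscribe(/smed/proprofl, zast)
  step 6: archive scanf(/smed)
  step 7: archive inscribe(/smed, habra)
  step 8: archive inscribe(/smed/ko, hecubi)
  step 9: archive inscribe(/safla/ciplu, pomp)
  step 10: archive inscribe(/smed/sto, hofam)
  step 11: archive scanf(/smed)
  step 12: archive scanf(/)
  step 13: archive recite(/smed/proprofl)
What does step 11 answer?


Answer: [ko, proprofl, sto]

Derivation:
>> archive inscribe(p=/plilogru, c=ripras)
<< created
>> archive mkfold(p=/smed)
<< ok
>> archive recite(p=/plilogru)
<< ripras
>> archive scanf(p=/)
<< [plilogru, smed/]
>> archive inscribe(p=/smed/proprofl, c=zast)
<< created
>> archive scanf(p=/smed)
<< [proprofl]
>> archive inscribe(p=/smed, c=habra)
<< ToolError: is a directory
>> archive inscribe(p=/smed/ko, c=hecubi)
<< created
>> archive inscribe(p=/safla/ciplu, c=pomp)
<< ToolError: no parent
>> archive inscribe(p=/smed/sto, c=hofam)
<< created
>> archive scanf(p=/smed)
<< [ko, proprofl, sto]
>> archive scanf(p=/)
<< [plilogru, smed/]
>> archive recite(p=/smed/proprofl)
<< zast


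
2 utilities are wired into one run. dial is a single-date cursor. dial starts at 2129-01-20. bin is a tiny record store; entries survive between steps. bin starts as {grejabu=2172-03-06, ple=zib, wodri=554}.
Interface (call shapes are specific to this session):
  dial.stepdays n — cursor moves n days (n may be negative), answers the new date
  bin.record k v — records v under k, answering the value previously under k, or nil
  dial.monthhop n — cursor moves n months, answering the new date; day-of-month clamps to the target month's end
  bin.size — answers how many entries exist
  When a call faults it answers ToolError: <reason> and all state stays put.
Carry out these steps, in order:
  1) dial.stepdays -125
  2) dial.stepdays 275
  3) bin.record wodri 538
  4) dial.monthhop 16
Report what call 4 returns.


Answer: 2130-10-19

Derivation:
·→ stepdays(n='-125')
·← 2128-09-17
·→ stepdays(n='275')
·← 2129-06-19
·→ record(k='wodri', v='538')
·← 554
·→ monthhop(n='16')
·← 2130-10-19


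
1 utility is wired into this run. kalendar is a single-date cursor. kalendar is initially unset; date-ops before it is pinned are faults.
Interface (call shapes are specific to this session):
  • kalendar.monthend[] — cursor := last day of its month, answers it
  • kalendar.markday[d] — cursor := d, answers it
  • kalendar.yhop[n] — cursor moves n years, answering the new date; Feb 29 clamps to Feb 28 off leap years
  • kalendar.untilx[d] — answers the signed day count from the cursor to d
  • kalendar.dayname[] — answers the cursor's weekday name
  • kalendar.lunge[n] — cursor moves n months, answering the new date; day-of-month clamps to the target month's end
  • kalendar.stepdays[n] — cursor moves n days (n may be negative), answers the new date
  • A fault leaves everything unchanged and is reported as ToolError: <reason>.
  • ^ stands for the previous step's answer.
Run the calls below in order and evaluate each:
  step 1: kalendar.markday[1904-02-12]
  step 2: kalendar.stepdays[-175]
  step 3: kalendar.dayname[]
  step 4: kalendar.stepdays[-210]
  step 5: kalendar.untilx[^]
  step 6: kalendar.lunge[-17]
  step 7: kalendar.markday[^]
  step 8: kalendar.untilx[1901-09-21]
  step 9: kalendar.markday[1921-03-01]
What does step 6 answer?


Next I call markday on d: 1904-02-12, yielding 1904-02-12.
Invoking stepdays on n: -175, and see 1903-08-21.
I call dayname, giving Friday.
I call stepdays on n: -210, giving 1903-01-23.
I invoke untilx on d: ^, and get 0.
I call lunge on n: -17, and observe 1901-08-23.
I invoke markday on d: ^, and see 1901-08-23.
Calling untilx on d: 1901-09-21, and see 29.
I invoke markday on d: 1921-03-01, yielding 1921-03-01.

Answer: 1901-08-23


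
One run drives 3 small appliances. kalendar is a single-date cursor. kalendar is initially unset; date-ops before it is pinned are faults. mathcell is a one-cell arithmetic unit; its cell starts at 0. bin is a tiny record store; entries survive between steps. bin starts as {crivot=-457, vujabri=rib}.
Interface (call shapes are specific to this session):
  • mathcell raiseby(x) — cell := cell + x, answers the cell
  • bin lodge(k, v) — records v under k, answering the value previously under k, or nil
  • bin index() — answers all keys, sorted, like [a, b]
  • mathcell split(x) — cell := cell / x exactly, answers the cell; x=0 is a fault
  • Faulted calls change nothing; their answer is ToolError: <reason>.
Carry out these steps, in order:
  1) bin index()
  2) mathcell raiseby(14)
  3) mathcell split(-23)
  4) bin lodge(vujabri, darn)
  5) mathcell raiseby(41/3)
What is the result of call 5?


I call bin index, giving [crivot, vujabri].
I run mathcell raiseby with x='14', → 14.
I use mathcell split with x='-23', and get -14/23.
I use bin lodge with k='vujabri', v='darn', and see rib.
I try mathcell raiseby with x='41/3', giving 901/69.

Answer: 901/69


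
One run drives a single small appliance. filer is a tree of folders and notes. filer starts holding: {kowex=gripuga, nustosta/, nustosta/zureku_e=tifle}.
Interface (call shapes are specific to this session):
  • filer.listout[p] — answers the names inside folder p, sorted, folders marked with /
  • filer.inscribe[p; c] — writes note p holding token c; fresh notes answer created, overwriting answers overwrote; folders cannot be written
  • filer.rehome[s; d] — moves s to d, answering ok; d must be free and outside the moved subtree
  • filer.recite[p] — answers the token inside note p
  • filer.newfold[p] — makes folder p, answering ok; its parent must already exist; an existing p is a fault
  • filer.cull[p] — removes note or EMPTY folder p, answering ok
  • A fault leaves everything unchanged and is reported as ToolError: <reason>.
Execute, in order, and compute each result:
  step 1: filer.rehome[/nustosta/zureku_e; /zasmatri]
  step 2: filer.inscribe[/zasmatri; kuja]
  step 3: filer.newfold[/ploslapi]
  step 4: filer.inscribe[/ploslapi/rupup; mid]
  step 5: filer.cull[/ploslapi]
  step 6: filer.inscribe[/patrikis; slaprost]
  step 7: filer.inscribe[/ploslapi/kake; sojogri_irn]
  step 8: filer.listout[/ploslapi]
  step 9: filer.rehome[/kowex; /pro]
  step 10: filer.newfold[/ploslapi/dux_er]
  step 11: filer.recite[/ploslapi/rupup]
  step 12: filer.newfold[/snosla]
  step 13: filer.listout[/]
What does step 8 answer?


Answer: [kake, rupup]

Derivation:
-> filer.rehome(s='/nustosta/zureku_e', d='/zasmatri')
<- ok
-> filer.inscribe(p='/zasmatri', c='kuja')
<- overwrote
-> filer.newfold(p='/ploslapi')
<- ok
-> filer.inscribe(p='/ploslapi/rupup', c='mid')
<- created
-> filer.cull(p='/ploslapi')
<- ToolError: not empty
-> filer.inscribe(p='/patrikis', c='slaprost')
<- created
-> filer.inscribe(p='/ploslapi/kake', c='sojogri_irn')
<- created
-> filer.listout(p='/ploslapi')
<- [kake, rupup]
-> filer.rehome(s='/kowex', d='/pro')
<- ok
-> filer.newfold(p='/ploslapi/dux_er')
<- ok
-> filer.recite(p='/ploslapi/rupup')
<- mid
-> filer.newfold(p='/snosla')
<- ok
-> filer.listout(p='/')
<- [nustosta/, patrikis, ploslapi/, pro, snosla/, zasmatri]


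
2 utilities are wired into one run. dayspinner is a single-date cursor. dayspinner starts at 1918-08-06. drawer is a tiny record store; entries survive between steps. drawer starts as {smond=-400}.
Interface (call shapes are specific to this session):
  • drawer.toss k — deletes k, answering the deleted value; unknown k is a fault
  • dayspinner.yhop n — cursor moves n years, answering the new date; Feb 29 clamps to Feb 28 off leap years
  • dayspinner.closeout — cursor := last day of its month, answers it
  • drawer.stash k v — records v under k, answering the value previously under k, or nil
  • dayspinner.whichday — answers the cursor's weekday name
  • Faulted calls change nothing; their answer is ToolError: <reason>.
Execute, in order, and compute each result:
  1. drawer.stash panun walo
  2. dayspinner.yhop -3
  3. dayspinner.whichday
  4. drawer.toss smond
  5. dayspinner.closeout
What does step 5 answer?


;; drawer.stash(k=panun, v=walo) -> nil
;; dayspinner.yhop(n=-3) -> 1915-08-06
;; dayspinner.whichday() -> Friday
;; drawer.toss(k=smond) -> -400
;; dayspinner.closeout() -> 1915-08-31

Answer: 1915-08-31


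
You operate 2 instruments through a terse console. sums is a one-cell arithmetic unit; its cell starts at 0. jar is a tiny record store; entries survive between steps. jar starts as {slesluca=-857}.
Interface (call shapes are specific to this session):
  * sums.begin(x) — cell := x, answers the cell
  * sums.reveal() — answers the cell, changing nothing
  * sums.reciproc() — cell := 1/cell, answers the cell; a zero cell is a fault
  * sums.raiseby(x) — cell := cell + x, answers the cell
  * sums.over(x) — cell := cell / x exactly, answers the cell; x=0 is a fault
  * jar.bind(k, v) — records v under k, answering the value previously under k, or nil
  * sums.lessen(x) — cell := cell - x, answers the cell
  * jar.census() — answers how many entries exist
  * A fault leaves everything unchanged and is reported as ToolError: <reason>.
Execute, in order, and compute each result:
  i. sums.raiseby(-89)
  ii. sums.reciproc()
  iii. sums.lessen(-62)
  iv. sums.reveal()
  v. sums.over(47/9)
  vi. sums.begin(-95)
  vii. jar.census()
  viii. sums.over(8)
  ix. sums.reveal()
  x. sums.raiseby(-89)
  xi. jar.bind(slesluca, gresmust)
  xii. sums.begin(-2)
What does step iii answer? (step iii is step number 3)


% 1. sums.raiseby(x=-89) -> -89
% 2. sums.reciproc() -> -1/89
% 3. sums.lessen(x=-62) -> 5517/89
% 4. sums.reveal() -> 5517/89
% 5. sums.over(x=47/9) -> 49653/4183
% 6. sums.begin(x=-95) -> -95
% 7. jar.census() -> 1
% 8. sums.over(x=8) -> -95/8
% 9. sums.reveal() -> -95/8
% 10. sums.raiseby(x=-89) -> -807/8
% 11. jar.bind(k=slesluca, v=gresmust) -> -857
% 12. sums.begin(x=-2) -> -2

Answer: 5517/89


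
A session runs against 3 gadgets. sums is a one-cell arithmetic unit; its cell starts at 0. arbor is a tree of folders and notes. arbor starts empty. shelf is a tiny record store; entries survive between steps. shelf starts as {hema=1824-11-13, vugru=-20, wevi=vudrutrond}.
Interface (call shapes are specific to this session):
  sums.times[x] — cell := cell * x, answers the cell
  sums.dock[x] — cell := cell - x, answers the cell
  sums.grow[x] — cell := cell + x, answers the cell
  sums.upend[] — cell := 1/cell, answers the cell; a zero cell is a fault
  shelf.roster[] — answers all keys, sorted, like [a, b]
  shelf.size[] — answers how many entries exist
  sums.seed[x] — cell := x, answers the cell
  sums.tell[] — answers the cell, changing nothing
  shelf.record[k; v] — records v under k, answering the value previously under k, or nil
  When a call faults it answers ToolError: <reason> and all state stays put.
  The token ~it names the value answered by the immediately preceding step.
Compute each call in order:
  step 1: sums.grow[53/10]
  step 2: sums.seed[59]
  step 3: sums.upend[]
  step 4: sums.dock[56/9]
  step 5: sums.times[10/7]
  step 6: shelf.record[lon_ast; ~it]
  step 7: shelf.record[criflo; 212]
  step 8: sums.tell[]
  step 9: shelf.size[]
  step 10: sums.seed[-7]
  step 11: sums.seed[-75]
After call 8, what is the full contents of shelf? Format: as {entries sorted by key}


-> sums.grow(x→53/10)
<- 53/10
-> sums.seed(x→59)
<- 59
-> sums.upend()
<- 1/59
-> sums.dock(x→56/9)
<- -3295/531
-> sums.times(x→10/7)
<- -32950/3717
-> shelf.record(k→lon_ast, v→~it)
<- nil
-> shelf.record(k→criflo, v→212)
<- nil
-> sums.tell()
<- -32950/3717
-> shelf.size()
<- 5
-> sums.seed(x→-7)
<- -7
-> sums.seed(x→-75)
<- -75

Answer: {criflo=212, hema=1824-11-13, lon_ast=-32950/3717, vugru=-20, wevi=vudrutrond}


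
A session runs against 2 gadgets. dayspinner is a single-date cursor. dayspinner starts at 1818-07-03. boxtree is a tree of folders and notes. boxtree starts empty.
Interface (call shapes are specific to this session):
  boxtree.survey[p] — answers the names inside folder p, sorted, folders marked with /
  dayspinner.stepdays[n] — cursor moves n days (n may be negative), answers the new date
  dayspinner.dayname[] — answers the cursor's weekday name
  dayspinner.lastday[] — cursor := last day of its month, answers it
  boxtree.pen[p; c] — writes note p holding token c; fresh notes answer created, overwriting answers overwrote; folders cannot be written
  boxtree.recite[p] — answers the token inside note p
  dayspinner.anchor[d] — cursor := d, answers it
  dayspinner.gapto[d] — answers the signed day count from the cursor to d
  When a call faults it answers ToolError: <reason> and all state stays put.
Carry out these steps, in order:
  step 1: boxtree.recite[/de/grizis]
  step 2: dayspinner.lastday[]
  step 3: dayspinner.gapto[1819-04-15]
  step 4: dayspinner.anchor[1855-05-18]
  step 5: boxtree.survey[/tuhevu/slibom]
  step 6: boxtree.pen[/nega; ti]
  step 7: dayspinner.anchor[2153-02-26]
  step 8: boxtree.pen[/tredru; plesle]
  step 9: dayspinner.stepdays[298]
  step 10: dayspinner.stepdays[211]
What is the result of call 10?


Answer: 2154-07-20

Derivation:
> recite p=/de/grizis
[out] ToolError: not found
> lastday
[out] 1818-07-31
> gapto d=1819-04-15
[out] 258
> anchor d=1855-05-18
[out] 1855-05-18
> survey p=/tuhevu/slibom
[out] ToolError: not found
> pen p=/nega c=ti
[out] created
> anchor d=2153-02-26
[out] 2153-02-26
> pen p=/tredru c=plesle
[out] created
> stepdays n=298
[out] 2153-12-21
> stepdays n=211
[out] 2154-07-20


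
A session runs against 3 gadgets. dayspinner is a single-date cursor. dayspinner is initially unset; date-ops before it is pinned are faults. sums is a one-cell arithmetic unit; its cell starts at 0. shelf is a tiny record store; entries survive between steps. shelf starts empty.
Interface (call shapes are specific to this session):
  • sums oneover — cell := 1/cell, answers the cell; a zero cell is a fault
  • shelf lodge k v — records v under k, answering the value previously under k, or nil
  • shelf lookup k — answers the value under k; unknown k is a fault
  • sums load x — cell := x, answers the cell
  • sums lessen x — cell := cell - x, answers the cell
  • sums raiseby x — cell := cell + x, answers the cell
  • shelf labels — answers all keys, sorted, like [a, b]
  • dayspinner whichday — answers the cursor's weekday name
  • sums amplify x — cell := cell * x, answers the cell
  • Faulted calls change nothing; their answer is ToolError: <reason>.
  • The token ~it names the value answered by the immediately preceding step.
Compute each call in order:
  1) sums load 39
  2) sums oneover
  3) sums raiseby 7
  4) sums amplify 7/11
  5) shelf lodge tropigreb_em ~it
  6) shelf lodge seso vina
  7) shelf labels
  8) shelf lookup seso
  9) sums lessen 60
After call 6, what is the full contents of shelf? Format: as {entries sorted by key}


→ sums load(x='39')
← 39
→ sums oneover()
← 1/39
→ sums raiseby(x='7')
← 274/39
→ sums amplify(x='7/11')
← 1918/429
→ shelf lodge(k='tropigreb_em', v='~it')
← nil
→ shelf lodge(k='seso', v='vina')
← nil
→ shelf labels()
← [seso, tropigreb_em]
→ shelf lookup(k='seso')
← vina
→ sums lessen(x='60')
← -23822/429

Answer: {seso=vina, tropigreb_em=1918/429}
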